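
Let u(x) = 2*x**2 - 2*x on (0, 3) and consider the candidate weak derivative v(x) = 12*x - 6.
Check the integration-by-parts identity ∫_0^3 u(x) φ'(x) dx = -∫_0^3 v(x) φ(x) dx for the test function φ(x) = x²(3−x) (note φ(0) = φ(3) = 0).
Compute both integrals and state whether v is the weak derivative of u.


LHS = -351/10, RHS = -1053/10. No, v is not the weak derivative of u.

u(x) = 2*x**2 - 2*x, classical derivative u'(x) = 4*x - 2.
φ(x) = x²(3−x), so φ'(x) = 3*x*(2 - x).
Note φ(0) = φ(3) = 0, so the boundary term u·φ vanishes.
LHS = ∫_0^3 u(x) φ'(x) dx = ∫_0^3 (-6*x^4 + 18*x^3 - 12*x^2) dx. Term by term:
  ∫_0^3 -6*x^4 dx = -1458/5;  ∫_0^3 18*x^3 dx = 729/2;  ∫_0^3 -12*x^2 dx = -108.
Sum: -1458/5 + 729/2 − 108 = -351/10.
So LHS = -351/10.
∫_0^3 v(x) φ(x) dx = ∫_0^3 (-12*x^4 + 42*x^3 - 18*x^2) dx. Term by term:
  ∫_0^3 -12*x^4 dx = -2916/5;  ∫_0^3 42*x^3 dx = 1701/2;  ∫_0^3 -18*x^2 dx = -162.
Sum: -2916/5 + 1701/2 − 162 = 1053/10.
So RHS = -∫_0^3 v(x) φ(x) dx = -1053/10.
LHS − RHS = 351/5 ≠ 0, so the identity fails.
(For a valid weak derivative the identity must hold for EVERY test function, in particular this one. The failure shows v is NOT the weak derivative of u.)
Correct weak derivative would be u'(x) = 4*x - 2.


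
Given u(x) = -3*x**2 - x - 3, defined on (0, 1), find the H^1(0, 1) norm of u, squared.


||u||_{H^1}^2 = 1219/30

The H^1 norm (squared) on an interval (0, L) is
  ||u||_{H^1}^2 = ∫_0^L u(x)^2 dx + ∫_0^L u'(x)^2 dx.
Compute u'(x) = -6*x - 1.
Then u(x)^2 = 9*x**4 + 6*x**3 + 19*x**2 + 6*x + 9 and u'(x)^2 = 36*x**2 + 12*x + 1.
Integrate each monomial from 0 to 1 using ∫_0^1 c·x^n dx = c·1^(n+1)/(n+1):
  ∫_0^1 u(x)^2 dx = ∫_0^1 (9*x^4 + 6*x^3 + 19*x^2 + 6*x + 9) dx. Term by term:
    ∫_0^1 9*x^4 dx = 9/5;  ∫_0^1 6*x^3 dx = 3/2;  ∫_0^1 19*x^2 dx = 19/3;
    ∫_0^1 6*x dx = 3;  ∫_0^1 9 dx = 9.
  Sum: 9/5 + 3/2 + 19/3 + 3 + 9 = 649/30.
  ∫_0^1 u'(x)^2 dx = ∫_0^1 (36*x^2 + 12*x + 1) dx. Term by term:
    ∫_0^1 36*x^2 dx = 12;  ∫_0^1 12*x dx = 6;  ∫_0^1 1 dx = 1.
  Sum: 12 + 6 + 1 = 19.
Adding: ||u||_{H^1}^2 = 649/30 + 19 = 1219/30.


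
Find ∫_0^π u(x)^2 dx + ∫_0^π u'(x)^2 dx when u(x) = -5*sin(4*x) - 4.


||u||_{H^1(0,π)}^2 = 457*π/2

u'(x) = -20*cos(4*x).
Expand u² and (u')² and integrate term by term on (0, π), using: for integers n ≥ 1, ∫_0^π sin²(nx) dx = ∫_0^π cos²(nx) dx = π/2; for n ≠ n', ∫_0^π sin(nx)sin(n'x) dx = ∫_0^π cos(nx)cos(n'x) dx = 0; and by product-to-sum, ∫_0^π sin(nx)cos(n'x) dx = ½∫_0^π [sin((n+n')x) + sin((n−n')x)] dx, which is 0 when n+n' is even and 2n/(n²−n'²) when n+n' is odd (it need not vanish on (0, π)). For the constant mode: ∫_0^π 1 dx = π, ∫_0^π cos(nx) dx = 0, ∫_0^π sin(nx) dx = (1−(−1)^n)/n.
  u² squared terms: (-4)²·∫1 dx = 16·π = 16*π;  (-5)²·∫sin(4x)² dx = 25·π/2 = 25*π/2.
  u² cross terms: 2·(-4)·(-5)·∫1·sin(4x) dx = 40·(0) = 0.
  So ∫_0^π u² dx = 16*π + 25*π/2 + 0 = 57*π/2.
  (u')² squared terms: (-20)²·∫cos(4x)² dx = 400·π/2 = 200*π.
  So ∫_0^π (u')² dx = 200*π.
||u||_{H^1}^2 = (57*π/2) + (200*π) = 457*π/2.


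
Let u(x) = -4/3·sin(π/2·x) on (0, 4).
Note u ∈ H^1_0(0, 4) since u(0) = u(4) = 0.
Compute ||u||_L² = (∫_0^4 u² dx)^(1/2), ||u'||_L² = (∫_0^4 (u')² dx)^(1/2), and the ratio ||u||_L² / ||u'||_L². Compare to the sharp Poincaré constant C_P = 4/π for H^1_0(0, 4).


||u||_L² / ||u'||_L² = 2/π < C_P = 4/π.

u(x) = -4/3·sin(π/2·x), so u'(x) = -2*π*cos(π*x/2)/3.
Writing u(x) = A·sin(kπx/L) with A = -4/3 and k = 2, use ∫_0^L sin²(kπx/L) dx = L/2 and ∫_0^L cos²(kπx/L) dx = L/2.
u² = 16/9·sin²(π/2·x) and (u')² = 4*π^2/9·cos²(π/2·x), and each of sin², cos² integrates to L/2 = 2 over (0, 4).
∫_0^4 u² dx = 32/9, so ||u||_L² = 4*sqrt(2)/3.
∫_0^4 (u')² dx = 8*π^2/9, so ||u'||_L² = 2*sqrt(2)*π/3.
Ratio ||u||_L² / ||u'||_L² = 2/π.
Sharp Poincaré constant on H^1_0(0, 4) is C_P = L/π = 4/π, achieved by sin(π/4·x).
This is the k = 2 harmonic; the ratio L/(kπ) is strictly less than C_P = L/π, consistent with the sharp inequality ||u||_L² ≤ C_P ||u'||_L².


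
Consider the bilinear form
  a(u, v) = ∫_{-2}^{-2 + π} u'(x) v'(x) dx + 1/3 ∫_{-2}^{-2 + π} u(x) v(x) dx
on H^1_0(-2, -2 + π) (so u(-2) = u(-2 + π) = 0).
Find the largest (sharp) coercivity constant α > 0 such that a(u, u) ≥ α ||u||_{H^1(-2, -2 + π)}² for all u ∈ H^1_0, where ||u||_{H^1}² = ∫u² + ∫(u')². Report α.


α = 2/3

Coercivity of a(·,·) on H^1_0(-2, -2 + π) means a(u, u) ≥ α ||u||_{H^1}² for every u ∈ H^1_0.
The interval has length L = π, and Poincaré/coercivity depend only on L. Here a(u, u) = ∫(u')² + (1/3)·∫u².
Here 0 < c = 1/3 < 1. The condition a(u,u) ≥ α||u||_{H^1}² reads (1−α)∫(u')² ≥ (α−c)∫u². Any admissible α is ≤ 1 (rapidly oscillating u have ∫u²/∫(u')² → 0), and α = 1 would force 0 ≥ (1−c)∫u², impossible since c < 1; so 1−α > 0. By the sharp Poincaré inequality on H^1_0 of an interval of length L, ∫(u')² ≥ (π/L)²∫u² with equality for the first sine mode sin(π(x−x₀)/L) (x₀ the left endpoint), so the inequality holds for all u iff (1−α)(π/L)² ≥ α − c, i.e. α ≤ ((π/L)² + c)/((π/L)² + 1) = (1 + c(L/π)²)/(1 + (L/π)²). With (π/L)² = 1 and c = 1/3, the largest admissible constant is α = ((π/L)² + c)/((π/L)² + 1).
Simplifying, α = 2/3.


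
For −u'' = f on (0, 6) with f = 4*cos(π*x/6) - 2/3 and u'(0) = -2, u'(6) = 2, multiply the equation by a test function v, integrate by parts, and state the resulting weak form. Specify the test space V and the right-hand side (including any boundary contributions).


V = H^1(0, 6) (v unrestricted at boundary; u is determined up to an additive constant); weak form: ∫_0^6 u'v' dx = ∫_0^6 (4*cos(π*x/6) - 2/3) v dx + 2·v(6) + 2·v(0) for all v ∈ V.

Multiply both sides by a test function v and integrate from 0 to 6:
  ∫_0^6 −u''(x) v(x) dx = ∫_0^6 f(x) v(x) dx.
Integrate the LHS by parts once:
  ∫_0^6 −u'' v dx = −[u'(x) v(x)]_0^6 + ∫_0^6 u'(x) v'(x) dx.
Thus ∫_0^6 u'(x) v'(x) dx = ∫_0^6 f(x) v(x) dx + [u'(x) v(x)]_0^6.
Choose V so that boundary terms are either known or forced to vanish.
u has inhomogeneous Neumann u'(0) = -2, u'(6) = 2. [u' v]_0^6 = (2)·v(6) − (-2)·v(0) = 2·v(6) + 2·v(0). Take V = H^1(0, 6); boundary term becomes part of RHS.
Weak formulation: find u (satisfying any essential BC) such that ∫_0^6 u'(x) v'(x) dx = ∫_0^6 f v dx + 2·v(6) + 2·v(0) for all v ∈ V (Neumann data are natural BCs: they enter the RHS as boundary terms).
Substituting f(x) = 4*cos(π*x/6) - 2/3, the right-hand side is ∫_0^6 (4*cos(π*x/6) - 2/3) v dx + 2·v(6) + 2·v(0).
Compatibility check (pure Neumann): taking v ≡ 1 ∈ V gives 0 = ∫_0^6 f dx + (2) − (-2), i.e. ∫_0^6 f dx must equal u'(0) − u'(6) = -4. Indeed ∫_0^6 (4*cos(π*x/6) - 2/3) dx = -4, so the data are compatible. The solution is then unique only up to an additive constant (fix it e.g. by requiring ∫_0^6 u dx = 0).


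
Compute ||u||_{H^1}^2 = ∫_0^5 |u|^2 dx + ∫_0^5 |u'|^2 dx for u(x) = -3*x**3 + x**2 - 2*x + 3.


||u||_{H^1}^2 = 5729105/42

The H^1 norm (squared) on an interval (0, L) is
  ||u||_{H^1}^2 = ∫_0^L u(x)^2 dx + ∫_0^L u'(x)^2 dx.
Compute u'(x) = -9*x**2 + 2*x - 2.
Then u(x)^2 = 9*x**6 - 6*x**5 + 13*x**4 - 22*x**3 + 10*x**2 - 12*x + 9 and u'(x)^2 = 81*x**4 - 36*x**3 + 40*x**2 - 8*x + 4.
Integrate each monomial from 0 to 5 using ∫_0^5 c·x^n dx = c·5^(n+1)/(n+1):
  ∫_0^5 u(x)^2 dx = ∫_0^5 (9*x^6 - 6*x^5 + 13*x^4 - 22*x^3 + 10*x^2 - 12*x + 9) dx. Term by term:
    ∫_0^5 9*x^6 dx = 703125/7;  ∫_0^5 -6*x^5 dx = -15625;  ∫_0^5 13*x^4 dx = 8125;
    ∫_0^5 -22*x^3 dx = -6875/2;  ∫_0^5 10*x^2 dx = 1250/3;  ∫_0^5 -12*x dx = -150;
    ∫_0^5 9 dx = 45.
  Sum: 703125/7 − 15625 + 8125 − 6875/2 + 1250/3 − 150 + 45 = 3772465/42.
  ∫_0^5 u'(x)^2 dx = ∫_0^5 (81*x^4 - 36*x^3 + 40*x^2 - 8*x + 4) dx. Term by term:
    ∫_0^5 81*x^4 dx = 50625;  ∫_0^5 -36*x^3 dx = -5625;  ∫_0^5 40*x^2 dx = 5000/3;
    ∫_0^5 -8*x dx = -100;  ∫_0^5 4 dx = 20.
  Sum: 50625 − 5625 + 5000/3 − 100 + 20 = 139760/3.
Adding: ||u||_{H^1}^2 = 3772465/42 + 139760/3 = 5729105/42.


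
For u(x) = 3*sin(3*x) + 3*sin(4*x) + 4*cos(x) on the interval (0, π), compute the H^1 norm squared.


||u||_{H^1(0,π)}^2 = 128/5 + 275*π/2

u'(x) = -4*sin(x) + 9*cos(3*x) + 12*cos(4*x).
Expand u² and (u')² and integrate term by term on (0, π), using: for integers n ≥ 1, ∫_0^π sin²(nx) dx = ∫_0^π cos²(nx) dx = π/2; for n ≠ n', ∫_0^π sin(nx)sin(n'x) dx = ∫_0^π cos(nx)cos(n'x) dx = 0; and by product-to-sum, ∫_0^π sin(nx)cos(n'x) dx = ½∫_0^π [sin((n+n')x) + sin((n−n')x)] dx, which is 0 when n+n' is even and 2n/(n²−n'²) when n+n' is odd (it need not vanish on (0, π)).
  u² squared terms: (3)²·∫sin(3x)² dx = 9·π/2 = 9*π/2;  (3)²·∫sin(4x)² dx = 9·π/2 = 9*π/2;  (4)²·∫cos(x)² dx = 16·π/2 = 8*π.
  u² cross terms: 2·(3)·(3)·∫sin(3x)·sin(4x) dx = 18·(0) = 0;  2·(3)·(4)·∫sin(3x)·cos(x) dx = 24·(0) = 0;  2·(3)·(4)·∫sin(4x)·cos(x) dx = 24·(8/15) = 64/5.
  So ∫_0^π u² dx = 9*π/2 + 9*π/2 + 8*π + 0 + 0 + 64/5 = 64/5 + 17*π.
  (u')² squared terms: (-4)²·∫sin(x)² dx = 16·π/2 = 8*π;  (9)²·∫cos(3x)² dx = 81·π/2 = 81*π/2;  (12)²·∫cos(4x)² dx = 144·π/2 = 72*π.
  (u')² cross terms: 2·(-4)·(9)·∫sin(x)·cos(3x) dx = -72·(0) = 0;  2·(-4)·(12)·∫sin(x)·cos(4x) dx = -96·(-2/15) = 64/5;  2·(9)·(12)·∫cos(3x)·cos(4x) dx = 216·(0) = 0.
  So ∫_0^π (u')² dx = 8*π + 81*π/2 + 72*π + 0 + 64/5 + 0 = 64/5 + 241*π/2.
||u||_{H^1}^2 = (64/5 + 17*π) + (64/5 + 241*π/2) = 128/5 + 275*π/2.


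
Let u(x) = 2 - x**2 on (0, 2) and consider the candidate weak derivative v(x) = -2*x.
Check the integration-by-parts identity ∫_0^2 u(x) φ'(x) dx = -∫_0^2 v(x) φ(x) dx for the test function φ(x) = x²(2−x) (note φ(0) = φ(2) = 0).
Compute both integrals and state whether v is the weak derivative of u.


LHS = 16/5, RHS = 16/5. Yes, v = u' weakly.

u(x) = 2 - x**2, classical derivative u'(x) = -2*x.
φ(x) = x²(2−x), so φ'(x) = x*(4 - 3*x).
Note φ(0) = φ(2) = 0, so the boundary term u·φ vanishes.
LHS = ∫_0^2 u(x) φ'(x) dx = ∫_0^2 (3*x^4 - 4*x^3 - 6*x^2 + 8*x) dx. Term by term:
  ∫_0^2 3*x^4 dx = 96/5;  ∫_0^2 -4*x^3 dx = -16;  ∫_0^2 -6*x^2 dx = -16;
  ∫_0^2 8*x dx = 16.
Sum: 96/5 − 16 − 16 + 16 = 16/5.
So LHS = 16/5.
∫_0^2 v(x) φ(x) dx = ∫_0^2 (2*x^4 - 4*x^3) dx. Term by term:
  ∫_0^2 2*x^4 dx = 64/5;  ∫_0^2 -4*x^3 dx = -16.
Sum: 64/5 − 16 = -16/5.
So RHS = -∫_0^2 v(x) φ(x) dx = 16/5.
LHS = RHS, so the identity holds for this test φ.
Moreover u is smooth here and v(x) = u'(x) = -2*x pointwise, so the identity holds for every test function. Hence v is the weak derivative of u.


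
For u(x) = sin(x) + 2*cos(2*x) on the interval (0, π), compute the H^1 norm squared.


||u||_{H^1(0,π)}^2 = -40/3 + 11*π

u'(x) = -4*sin(2*x) + cos(x).
Expand u² and (u')² and integrate term by term on (0, π), using: for integers n ≥ 1, ∫_0^π sin²(nx) dx = ∫_0^π cos²(nx) dx = π/2; for n ≠ n', ∫_0^π sin(nx)sin(n'x) dx = ∫_0^π cos(nx)cos(n'x) dx = 0; and by product-to-sum, ∫_0^π sin(nx)cos(n'x) dx = ½∫_0^π [sin((n+n')x) + sin((n−n')x)] dx, which is 0 when n+n' is even and 2n/(n²−n'²) when n+n' is odd (it need not vanish on (0, π)).
  u² squared terms: (2)²·∫cos(2x)² dx = 4·π/2 = 2*π;  (1)²·∫sin(x)² dx = 1·π/2 = π/2.
  u² cross terms: 2·(2)·(1)·∫cos(2x)·sin(x) dx = 4·(-2/3) = -8/3.
  So ∫_0^π u² dx = 2*π + π/2 − 8/3 = -8/3 + 5*π/2.
  (u')² squared terms: (-4)²·∫sin(2x)² dx = 16·π/2 = 8*π;  (1)²·∫cos(x)² dx = 1·π/2 = π/2.
  (u')² cross terms: 2·(-4)·(1)·∫sin(2x)·cos(x) dx = -8·(4/3) = -32/3.
  So ∫_0^π (u')² dx = 8*π + π/2 − 32/3 = -32/3 + 17*π/2.
||u||_{H^1}^2 = (-8/3 + 5*π/2) + (-32/3 + 17*π/2) = -40/3 + 11*π.


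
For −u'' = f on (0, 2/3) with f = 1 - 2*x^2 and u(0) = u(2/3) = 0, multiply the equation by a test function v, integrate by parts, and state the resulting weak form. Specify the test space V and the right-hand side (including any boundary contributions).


V = H^1_0(0, 2/3) (so v(0) = v(2/3) = 0); weak form: ∫_0^2/3 u'v' dx = ∫_0^2/3 (1 - 2*x^2) v dx for all v ∈ V.

Multiply both sides by a test function v and integrate from 0 to 2/3:
  ∫_0^2/3 −u''(x) v(x) dx = ∫_0^2/3 f(x) v(x) dx.
Integrate the LHS by parts once:
  ∫_0^2/3 −u'' v dx = −[u'(x) v(x)]_0^2/3 + ∫_0^2/3 u'(x) v'(x) dx.
Thus ∫_0^2/3 u'(x) v'(x) dx = ∫_0^2/3 f(x) v(x) dx + [u'(x) v(x)]_0^2/3.
Choose V so that boundary terms are either known or forced to vanish.
u is Dirichlet: u(0) = u(2/3) = 0. Let V = H^1_0(0, 2/3); then v(0) = v(2/3) = 0, and [u' v]_0^2/3 = 0.
Weak formulation: find u (satisfying any essential BC) such that ∫_0^2/3 u'(x) v'(x) dx = ∫_0^2/3 f v dx for all v ∈ V.
Substituting f(x) = 1 - 2*x^2, the right-hand side is ∫_0^2/3 (1 - 2*x^2) v dx.


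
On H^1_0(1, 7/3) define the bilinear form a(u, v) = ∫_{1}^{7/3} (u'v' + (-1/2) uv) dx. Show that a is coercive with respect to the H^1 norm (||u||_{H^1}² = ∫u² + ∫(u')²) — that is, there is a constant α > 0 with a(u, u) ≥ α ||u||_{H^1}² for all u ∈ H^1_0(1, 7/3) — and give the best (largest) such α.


α = (-8 + 9*π^2)/(16 + 9*π^2)

Coercivity of a(·,·) on H^1_0(1, 7/3) means a(u, u) ≥ α ||u||_{H^1}² for every u ∈ H^1_0.
The interval has length L = 4/3, and Poincaré/coercivity depend only on L. Here a(u, u) = ∫(u')² + (-1/2)·∫u².
Here c = -1/2 < 0 with |c| < (π/L)² = 9*π^2/16, so coercivity still holds. The condition a(u,u) ≥ α||u||_{H^1}² reads (1−α)∫(u')² ≥ (α−c)∫u². Any admissible α is ≤ 1 (rapidly oscillating u have ∫u²/∫(u')² → 0), and α = 1 would force 0 ≥ (1−c)∫u², impossible since c < 1; so 1−α > 0. By the sharp Poincaré inequality on H^1_0 of an interval of length L, ∫(u')² ≥ (π/L)²∫u² with equality for the first sine mode sin(π(x−x₀)/L) (x₀ the left endpoint), so the inequality holds for all u iff (1−α)(π/L)² ≥ α − c, i.e. α ≤ ((π/L)² + c)/((π/L)² + 1) = (1 + c(L/π)²)/(1 + (L/π)²). (Direct route, valid since c ≤ 0: Poincaré gives c∫u² ≥ c(L/π)²∫(u')², so a(u,u) ≥ (1 + c(L/π)²)∫(u')², while ||u||_{H^1}² ≤ (1 + (L/π)²)∫(u')²; dividing yields the same α.) With (π/L)² = 9*π^2/16 and c = -1/2, the largest admissible constant is α = ((π/L)² + c)/((π/L)² + 1).
Simplifying, α = (-8 + 9*π^2)/(16 + 9*π^2).


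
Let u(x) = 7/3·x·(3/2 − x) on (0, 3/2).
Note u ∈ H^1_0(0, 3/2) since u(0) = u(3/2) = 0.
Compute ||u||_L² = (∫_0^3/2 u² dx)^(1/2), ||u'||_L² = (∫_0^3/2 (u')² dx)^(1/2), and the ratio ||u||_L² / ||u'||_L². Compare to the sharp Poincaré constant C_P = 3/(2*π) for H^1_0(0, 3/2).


||u||_L² / ||u'||_L² = 3*sqrt(10)/20 < C_P = 3/(2*π).

u(x) = 7/3·x·(3/2 − x), so u'(x) = 7/2 - 14*x/3.
u(x) = 7/3·x·(3/2 − x) vanishes at x = 0 and x = 3/2, so u ∈ H^1_0(0, 3/2). Differentiate via the product rule and integrate the resulting polynomials term by term.
  ∫_0^3/2 u² dx = ∫_0^3/2 (49*x^4/9 - 49*x^3/3 + 49*x^2/4) dx. Term by term:
    ∫_0^3/2 49*x^4/9 dx = 1323/160;  ∫_0^3/2 -49*x^3/3 dx = -1323/64;  ∫_0^3/2 49*x^2/4 dx = 441/32.
  Sum: 1323/160 − 1323/64 + 441/32 = 441/320.
  ∫_0^3/2 (u')² dx = ∫_0^3/2 (196*x^2/9 - 98*x/3 + 49/4) dx. Term by term:
    ∫_0^3/2 196*x^2/9 dx = 49/2;  ∫_0^3/2 -98*x/3 dx = -147/4;  ∫_0^3/2 49/4 dx = 147/8.
  Sum: 49/2 − 147/4 + 147/8 = 49/8.
∫_0^3/2 u² dx = 441/320, so ||u||_L² = 21*sqrt(5)/40.
∫_0^3/2 (u')² dx = 49/8, so ||u'||_L² = 7*sqrt(2)/4.
Ratio ||u||_L² / ||u'||_L² = 3*sqrt(10)/20.
Sharp Poincaré constant on H^1_0(0, 3/2) is C_P = L/π = 3/(2*π), achieved by sin(2*π/3·x).
A polynomial bump cannot attain the sharp Poincaré constant (only the first sine eigenfunction does), so the ratio is strictly less than C_P, consistent with ||u||_L² ≤ C_P ||u'||_L².


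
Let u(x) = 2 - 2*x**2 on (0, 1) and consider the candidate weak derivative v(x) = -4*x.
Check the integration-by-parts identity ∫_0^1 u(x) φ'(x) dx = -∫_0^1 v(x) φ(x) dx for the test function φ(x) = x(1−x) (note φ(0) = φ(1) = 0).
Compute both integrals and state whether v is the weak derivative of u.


LHS = 1/3, RHS = 1/3. Yes, v = u' weakly.

u(x) = 2 - 2*x**2, classical derivative u'(x) = -4*x.
φ(x) = x(1−x), so φ'(x) = 1 - 2*x.
Note φ(0) = φ(1) = 0, so the boundary term u·φ vanishes.
LHS = ∫_0^1 u(x) φ'(x) dx = ∫_0^1 (4*x^3 - 2*x^2 - 4*x + 2) dx. Term by term:
  ∫_0^1 4*x^3 dx = 1;  ∫_0^1 -2*x^2 dx = -2/3;  ∫_0^1 -4*x dx = -2;
  ∫_0^1 2 dx = 2.
Sum: 1 − 2/3 − 2 + 2 = 1/3.
So LHS = 1/3.
∫_0^1 v(x) φ(x) dx = ∫_0^1 (4*x^3 - 4*x^2) dx. Term by term:
  ∫_0^1 4*x^3 dx = 1;  ∫_0^1 -4*x^2 dx = -4/3.
Sum: 1 − 4/3 = -1/3.
So RHS = -∫_0^1 v(x) φ(x) dx = 1/3.
LHS = RHS, so the identity holds for this test φ.
Moreover u is smooth here and v(x) = u'(x) = -4*x pointwise, so the identity holds for every test function. Hence v is the weak derivative of u.


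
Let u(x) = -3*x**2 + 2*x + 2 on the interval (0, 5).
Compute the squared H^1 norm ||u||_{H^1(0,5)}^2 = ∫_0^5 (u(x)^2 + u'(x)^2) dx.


||u||_{H^1}^2 = 14270/3

The H^1 norm (squared) on an interval (0, L) is
  ||u||_{H^1}^2 = ∫_0^L u(x)^2 dx + ∫_0^L u'(x)^2 dx.
Compute u'(x) = 2 - 6*x.
Then u(x)^2 = 9*x**4 - 12*x**3 - 8*x**2 + 8*x + 4 and u'(x)^2 = 36*x**2 - 24*x + 4.
Integrate each monomial from 0 to 5 using ∫_0^5 c·x^n dx = c·5^(n+1)/(n+1):
  ∫_0^5 u(x)^2 dx = ∫_0^5 (9*x^4 - 12*x^3 - 8*x^2 + 8*x + 4) dx. Term by term:
    ∫_0^5 9*x^4 dx = 5625;  ∫_0^5 -12*x^3 dx = -1875;  ∫_0^5 -8*x^2 dx = -1000/3;
    ∫_0^5 8*x dx = 100;  ∫_0^5 4 dx = 20.
  Sum: 5625 − 1875 − 1000/3 + 100 + 20 = 10610/3.
  ∫_0^5 u'(x)^2 dx = ∫_0^5 (36*x^2 - 24*x + 4) dx. Term by term:
    ∫_0^5 36*x^2 dx = 1500;  ∫_0^5 -24*x dx = -300;  ∫_0^5 4 dx = 20.
  Sum: 1500 − 300 + 20 = 1220.
Adding: ||u||_{H^1}^2 = 10610/3 + 1220 = 14270/3.


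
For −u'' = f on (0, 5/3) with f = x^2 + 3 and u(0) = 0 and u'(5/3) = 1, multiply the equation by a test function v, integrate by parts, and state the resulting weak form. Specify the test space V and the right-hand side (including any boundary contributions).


V = {v ∈ H^1(0, 5/3) : v(0) = 0} (test functions vanish at x = 0 where u is specified); weak form: ∫_0^5/3 u'v' dx = ∫_0^5/3 (x^2 + 3) v dx + v(5/3) for all v ∈ V.

Multiply both sides by a test function v and integrate from 0 to 5/3:
  ∫_0^5/3 −u''(x) v(x) dx = ∫_0^5/3 f(x) v(x) dx.
Integrate the LHS by parts once:
  ∫_0^5/3 −u'' v dx = −[u'(x) v(x)]_0^5/3 + ∫_0^5/3 u'(x) v'(x) dx.
Thus ∫_0^5/3 u'(x) v'(x) dx = ∫_0^5/3 f(x) v(x) dx + [u'(x) v(x)]_0^5/3.
Choose V so that boundary terms are either known or forced to vanish.
Mixed BC: u(0) = 0 (Dirichlet) and u'(5/3) = 1 (Neumann). Define V = {v ∈ H^1(0, 5/3) : v(0) = 0}. Then [u' v]_0^5/3 = u'(5/3)·v(5/3) − u'(0)·0 = v(5/3).
Weak formulation: find u (satisfying any essential BC) such that ∫_0^5/3 u'(x) v'(x) dx = ∫_0^5/3 f v dx + v(5/3) for all v ∈ V (Dirichlet at 0 absorbed into V; Neumann datum at x = 5/3 contributes the boundary term).
Substituting f(x) = x^2 + 3, the right-hand side is ∫_0^5/3 (x^2 + 3) v dx + v(5/3).


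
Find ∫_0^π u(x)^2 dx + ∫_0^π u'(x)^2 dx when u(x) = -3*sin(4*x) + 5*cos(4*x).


||u||_{H^1(0,π)}^2 = 289*π

u'(x) = -20*sin(4*x) - 12*cos(4*x).
Expand u² and (u')² and integrate term by term on (0, π), using: for integers n ≥ 1, ∫_0^π sin²(nx) dx = ∫_0^π cos²(nx) dx = π/2; for n ≠ n', ∫_0^π sin(nx)sin(n'x) dx = ∫_0^π cos(nx)cos(n'x) dx = 0; and by product-to-sum, ∫_0^π sin(nx)cos(n'x) dx = ½∫_0^π [sin((n+n')x) + sin((n−n')x)] dx, which is 0 when n+n' is even and 2n/(n²−n'²) when n+n' is odd (it need not vanish on (0, π)).
  u² squared terms: (-3)²·∫sin(4x)² dx = 9·π/2 = 9*π/2;  (5)²·∫cos(4x)² dx = 25·π/2 = 25*π/2.
  u² cross terms: 2·(-3)·(5)·∫sin(4x)·cos(4x) dx = -30·(0) = 0.
  So ∫_0^π u² dx = 9*π/2 + 25*π/2 + 0 = 17*π.
  (u')² squared terms: (-20)²·∫sin(4x)² dx = 400·π/2 = 200*π;  (-12)²·∫cos(4x)² dx = 144·π/2 = 72*π.
  (u')² cross terms: 2·(-20)·(-12)·∫sin(4x)·cos(4x) dx = 480·(0) = 0.
  So ∫_0^π (u')² dx = 200*π + 72*π + 0 = 272*π.
||u||_{H^1}^2 = (17*π) + (272*π) = 289*π.


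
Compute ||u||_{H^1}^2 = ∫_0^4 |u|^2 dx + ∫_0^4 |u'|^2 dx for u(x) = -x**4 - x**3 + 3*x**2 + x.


||u||_{H^1}^2 = 23296076/315

The H^1 norm (squared) on an interval (0, L) is
  ||u||_{H^1}^2 = ∫_0^L u(x)^2 dx + ∫_0^L u'(x)^2 dx.
Compute u'(x) = -4*x**3 - 3*x**2 + 6*x + 1.
Then u(x)^2 = x**8 + 2*x**7 - 5*x**6 - 8*x**5 + 7*x**4 + 6*x**3 + x**2 and u'(x)^2 = 16*x**6 + 24*x**5 - 39*x**4 - 44*x**3 + 30*x**2 + 12*x + 1.
Integrate each monomial from 0 to 4 using ∫_0^4 c·x^n dx = c·4^(n+1)/(n+1):
  ∫_0^4 u(x)^2 dx = ∫_0^4 (x^8 + 2*x^7 - 5*x^6 - 8*x^5 + 7*x^4 + 6*x^3 + x^2) dx. Term by term:
    ∫_0^4 x^8 dx = 262144/9;  ∫_0^4 2*x^7 dx = 16384;  ∫_0^4 -5*x^6 dx = -81920/7;
    ∫_0^4 -8*x^5 dx = -16384/3;  ∫_0^4 7*x^4 dx = 7168/5;  ∫_0^4 6*x^3 dx = 384;
    ∫_0^4 x^2 dx = 64/3.
  Sum: 262144/9 + 16384 − 81920/7 − 16384/3 + 7168/5 + 384 + 64/3 = 9508544/315.
  ∫_0^4 u'(x)^2 dx = ∫_0^4 (16*x^6 + 24*x^5 - 39*x^4 - 44*x^3 + 30*x^2 + 12*x + 1) dx. Term by term:
    ∫_0^4 16*x^6 dx = 262144/7;  ∫_0^4 24*x^5 dx = 16384;  ∫_0^4 -39*x^4 dx = -39936/5;
    ∫_0^4 -44*x^3 dx = -2816;  ∫_0^4 30*x^2 dx = 640;  ∫_0^4 12*x dx = 96;
    ∫_0^4 1 dx = 4.
  Sum: 262144/7 + 16384 − 39936/5 − 2816 + 640 + 96 + 4 = 1531948/35.
Adding: ||u||_{H^1}^2 = 9508544/315 + 1531948/35 = 23296076/315.


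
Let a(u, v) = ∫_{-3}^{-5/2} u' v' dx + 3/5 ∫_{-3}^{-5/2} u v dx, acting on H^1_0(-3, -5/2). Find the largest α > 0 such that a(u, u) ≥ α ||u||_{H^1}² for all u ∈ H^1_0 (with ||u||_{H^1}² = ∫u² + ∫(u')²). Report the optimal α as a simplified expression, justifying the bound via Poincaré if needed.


α = (3 + 20*π^2)/(5*(1 + 4*π^2))

Coercivity of a(·,·) on H^1_0(-3, -5/2) means a(u, u) ≥ α ||u||_{H^1}² for every u ∈ H^1_0.
The interval has length L = 1/2, and Poincaré/coercivity depend only on L. Here a(u, u) = ∫(u')² + (3/5)·∫u².
Here 0 < c = 3/5 < 1. The condition a(u,u) ≥ α||u||_{H^1}² reads (1−α)∫(u')² ≥ (α−c)∫u². Any admissible α is ≤ 1 (rapidly oscillating u have ∫u²/∫(u')² → 0), and α = 1 would force 0 ≥ (1−c)∫u², impossible since c < 1; so 1−α > 0. By the sharp Poincaré inequality on H^1_0 of an interval of length L, ∫(u')² ≥ (π/L)²∫u² with equality for the first sine mode sin(π(x−x₀)/L) (x₀ the left endpoint), so the inequality holds for all u iff (1−α)(π/L)² ≥ α − c, i.e. α ≤ ((π/L)² + c)/((π/L)² + 1) = (1 + c(L/π)²)/(1 + (L/π)²). With (π/L)² = 4*π^2 and c = 3/5, the largest admissible constant is α = ((π/L)² + c)/((π/L)² + 1).
Simplifying, α = (3 + 20*π^2)/(5*(1 + 4*π^2)).


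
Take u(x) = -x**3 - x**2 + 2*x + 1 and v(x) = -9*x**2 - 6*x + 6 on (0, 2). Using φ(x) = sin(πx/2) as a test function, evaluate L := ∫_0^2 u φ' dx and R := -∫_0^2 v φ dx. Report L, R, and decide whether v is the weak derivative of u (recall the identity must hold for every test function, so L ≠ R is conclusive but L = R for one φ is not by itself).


LHS = -96/π^3 + 24/π, RHS = -288/π^3 + 72/π. No, v is not the weak derivative of u.

u(x) = -x**3 - x**2 + 2*x + 1, classical derivative u'(x) = -3*x**2 - 2*x + 2.
φ(x) = sin(πx/2), so φ'(x) = π*cos(π*x/2)/2.
Note φ(0) = φ(2) = 0, so the boundary term u·φ vanishes.
LHS = ∫_0^2 u(x) φ'(x) dx = ∫_0^2 (-π*x^3*cos(π*x/2)/2 - π*x^2*cos(π*x/2)/2 + π*x*cos(π*x/2) + π*cos(π*x/2)/2) dx. Term by term:
  ∫_0^2 π*cos(π*x/2)/2 dx = 0;  ∫_0^2 π*x*cos(π*x/2) dx = -8/π;  ∫_0^2 -π*x^2*cos(π*x/2)/2 dx = 8/π;
  ∫_0^2 -π*x^3*cos(π*x/2)/2 dx = -96/π^3 + 24/π.
Sum: 0 − 8/π + 8/π + -96/π^3 + 24/π = -96/π^3 + 24/π.
So LHS = -96/π^3 + 24/π.
∫_0^2 v(x) φ(x) dx = ∫_0^2 (-9*x^2*sin(π*x/2) - 6*x*sin(π*x/2) + 6*sin(π*x/2)) dx. Term by term:
  ∫_0^2 6*sin(π*x/2) dx = 24/π;  ∫_0^2 -9*x^2*sin(π*x/2) dx = -72/π + 288/π^3;  ∫_0^2 -6*x*sin(π*x/2) dx = -24/π.
Sum: 24/π + -72/π + 288/π^3 − 24/π = -72/π + 288/π^3.
So RHS = -∫_0^2 v(x) φ(x) dx = -288/π^3 + 72/π.
LHS − RHS = -48/π + 192/π^3 ≠ 0, so the identity fails.
(For a valid weak derivative the identity must hold for EVERY test function, in particular this one. The failure shows v is NOT the weak derivative of u.)
Correct weak derivative would be u'(x) = -3*x**2 - 2*x + 2.


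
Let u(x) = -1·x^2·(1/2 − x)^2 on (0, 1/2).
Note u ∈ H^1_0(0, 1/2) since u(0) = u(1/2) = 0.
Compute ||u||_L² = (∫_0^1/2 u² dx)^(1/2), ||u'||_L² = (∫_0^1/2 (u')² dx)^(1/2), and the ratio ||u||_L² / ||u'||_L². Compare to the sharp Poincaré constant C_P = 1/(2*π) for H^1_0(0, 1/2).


||u||_L² / ||u'||_L² = sqrt(3)/12 < C_P = 1/(2*π).

u(x) = -1·x^2·(1/2 − x)^2, so u'(x) = x*(-8*x^2 + 6*x - 1)/2.
u(x) = -1·x^2·(1/2 − x)^2 vanishes at x = 0 and x = 1/2, so u ∈ H^1_0(0, 1/2). Differentiate via the product rule and integrate the resulting polynomials term by term.
  ∫_0^1/2 u² dx = ∫_0^1/2 (x^8 - 2*x^7 + 3*x^6/2 - x^5/2 + x^4/16) dx. Term by term:
    ∫_0^1/2 x^8 dx = 1/4608;  ∫_0^1/2 -2*x^7 dx = -1/1024;  ∫_0^1/2 3*x^6/2 dx = 3/1792;
    ∫_0^1/2 -x^5/2 dx = -1/768;  ∫_0^1/2 x^4/16 dx = 1/2560.
  Sum: 1/4608 − 1/1024 + 3/1792 − 1/768 + 1/2560 = 1/322560.
  ∫_0^1/2 (u')² dx = ∫_0^1/2 (16*x^6 - 24*x^5 + 13*x^4 - 3*x^3 + x^2/4) dx. Term by term:
    ∫_0^1/2 16*x^6 dx = 1/56;  ∫_0^1/2 -24*x^5 dx = -1/16;  ∫_0^1/2 13*x^4 dx = 13/160;
    ∫_0^1/2 -3*x^3 dx = -3/64;  ∫_0^1/2 x^2/4 dx = 1/96.
  Sum: 1/56 − 1/16 + 13/160 − 3/64 + 1/96 = 1/6720.
∫_0^1/2 u² dx = 1/322560, so ||u||_L² = sqrt(35)/3360.
∫_0^1/2 (u')² dx = 1/6720, so ||u'||_L² = sqrt(105)/840.
Ratio ||u||_L² / ||u'||_L² = sqrt(3)/12.
Sharp Poincaré constant on H^1_0(0, 1/2) is C_P = L/π = 1/(2*π), achieved by sin(2*π·x).
A polynomial bump cannot attain the sharp Poincaré constant (only the first sine eigenfunction does), so the ratio is strictly less than C_P, consistent with ||u||_L² ≤ C_P ||u'||_L².


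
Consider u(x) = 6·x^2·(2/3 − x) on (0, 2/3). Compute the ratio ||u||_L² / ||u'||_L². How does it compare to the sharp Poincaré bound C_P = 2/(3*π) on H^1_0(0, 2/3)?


||u||_L² / ||u'||_L² = sqrt(14)/21 < C_P = 2/(3*π).

u(x) = 6·x^2·(2/3 − x), so u'(x) = 2*x*(4 - 9*x).
u(x) = 6·x^2·(2/3 − x) vanishes at x = 0 and x = 2/3, so u ∈ H^1_0(0, 2/3). Differentiate via the product rule and integrate the resulting polynomials term by term.
  ∫_0^2/3 u² dx = ∫_0^2/3 (36*x^6 - 48*x^5 + 16*x^4) dx. Term by term:
    ∫_0^2/3 36*x^6 dx = 512/1701;  ∫_0^2/3 -48*x^5 dx = -512/729;  ∫_0^2/3 16*x^4 dx = 512/1215.
  Sum: 512/1701 − 512/729 + 512/1215 = 512/25515.
  ∫_0^2/3 (u')² dx = ∫_0^2/3 (324*x^4 - 288*x^3 + 64*x^2) dx. Term by term:
    ∫_0^2/3 324*x^4 dx = 128/15;  ∫_0^2/3 -288*x^3 dx = -128/9;  ∫_0^2/3 64*x^2 dx = 512/81.
  Sum: 128/15 − 128/9 + 512/81 = 256/405.
∫_0^2/3 u² dx = 512/25515, so ||u||_L² = 16*sqrt(70)/945.
∫_0^2/3 (u')² dx = 256/405, so ||u'||_L² = 16*sqrt(5)/45.
Ratio ||u||_L² / ||u'||_L² = sqrt(14)/21.
Sharp Poincaré constant on H^1_0(0, 2/3) is C_P = L/π = 2/(3*π), achieved by sin(3*π/2·x).
A polynomial bump cannot attain the sharp Poincaré constant (only the first sine eigenfunction does), so the ratio is strictly less than C_P, consistent with ||u||_L² ≤ C_P ||u'||_L².


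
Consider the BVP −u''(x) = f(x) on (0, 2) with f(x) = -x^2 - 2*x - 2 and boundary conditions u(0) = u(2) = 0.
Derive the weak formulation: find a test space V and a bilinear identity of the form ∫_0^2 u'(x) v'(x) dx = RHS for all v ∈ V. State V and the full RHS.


V = H^1_0(0, 2) (so v(0) = v(2) = 0); weak form: ∫_0^2 u'v' dx = ∫_0^2 (-x^2 - 2*x - 2) v dx for all v ∈ V.

Multiply both sides by a test function v and integrate from 0 to 2:
  ∫_0^2 −u''(x) v(x) dx = ∫_0^2 f(x) v(x) dx.
Integrate the LHS by parts once:
  ∫_0^2 −u'' v dx = −[u'(x) v(x)]_0^2 + ∫_0^2 u'(x) v'(x) dx.
Thus ∫_0^2 u'(x) v'(x) dx = ∫_0^2 f(x) v(x) dx + [u'(x) v(x)]_0^2.
Choose V so that boundary terms are either known or forced to vanish.
u is Dirichlet: u(0) = u(2) = 0. Let V = H^1_0(0, 2); then v(0) = v(2) = 0, and [u' v]_0^2 = 0.
Weak formulation: find u (satisfying any essential BC) such that ∫_0^2 u'(x) v'(x) dx = ∫_0^2 f v dx for all v ∈ V.
Substituting f(x) = -x^2 - 2*x - 2, the right-hand side is ∫_0^2 (-x^2 - 2*x - 2) v dx.


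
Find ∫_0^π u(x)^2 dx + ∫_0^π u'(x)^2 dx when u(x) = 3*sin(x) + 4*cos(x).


||u||_{H^1(0,π)}^2 = 25*π

u'(x) = -4*sin(x) + 3*cos(x).
Expand u² and (u')² and integrate term by term on (0, π), using: for integers n ≥ 1, ∫_0^π sin²(nx) dx = ∫_0^π cos²(nx) dx = π/2; for n ≠ n', ∫_0^π sin(nx)sin(n'x) dx = ∫_0^π cos(nx)cos(n'x) dx = 0; and by product-to-sum, ∫_0^π sin(nx)cos(n'x) dx = ½∫_0^π [sin((n+n')x) + sin((n−n')x)] dx, which is 0 when n+n' is even and 2n/(n²−n'²) when n+n' is odd (it need not vanish on (0, π)).
  u² squared terms: (3)²·∫sin(x)² dx = 9·π/2 = 9*π/2;  (4)²·∫cos(x)² dx = 16·π/2 = 8*π.
  u² cross terms: 2·(3)·(4)·∫sin(x)·cos(x) dx = 24·(0) = 0.
  So ∫_0^π u² dx = 9*π/2 + 8*π + 0 = 25*π/2.
  (u')² squared terms: (-4)²·∫sin(x)² dx = 16·π/2 = 8*π;  (3)²·∫cos(x)² dx = 9·π/2 = 9*π/2.
  (u')² cross terms: 2·(-4)·(3)·∫sin(x)·cos(x) dx = -24·(0) = 0.
  So ∫_0^π (u')² dx = 8*π + 9*π/2 + 0 = 25*π/2.
||u||_{H^1}^2 = (25*π/2) + (25*π/2) = 25*π.


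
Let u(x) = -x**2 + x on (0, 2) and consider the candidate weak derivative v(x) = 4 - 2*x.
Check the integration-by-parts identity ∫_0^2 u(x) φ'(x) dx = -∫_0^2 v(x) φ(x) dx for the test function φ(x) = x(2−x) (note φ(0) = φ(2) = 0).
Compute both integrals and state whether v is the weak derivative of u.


LHS = 4/3, RHS = -8/3. No, v is not the weak derivative of u.

u(x) = -x**2 + x, classical derivative u'(x) = 1 - 2*x.
φ(x) = x(2−x), so φ'(x) = 2 - 2*x.
Note φ(0) = φ(2) = 0, so the boundary term u·φ vanishes.
LHS = ∫_0^2 u(x) φ'(x) dx = ∫_0^2 (2*x^3 - 4*x^2 + 2*x) dx. Term by term:
  ∫_0^2 2*x^3 dx = 8;  ∫_0^2 -4*x^2 dx = -32/3;  ∫_0^2 2*x dx = 4.
Sum: 8 − 32/3 + 4 = 4/3.
So LHS = 4/3.
∫_0^2 v(x) φ(x) dx = ∫_0^2 (2*x^3 - 8*x^2 + 8*x) dx. Term by term:
  ∫_0^2 2*x^3 dx = 8;  ∫_0^2 -8*x^2 dx = -64/3;  ∫_0^2 8*x dx = 16.
Sum: 8 − 64/3 + 16 = 8/3.
So RHS = -∫_0^2 v(x) φ(x) dx = -8/3.
LHS − RHS = 4 ≠ 0, so the identity fails.
(For a valid weak derivative the identity must hold for EVERY test function, in particular this one. The failure shows v is NOT the weak derivative of u.)
Correct weak derivative would be u'(x) = 1 - 2*x.


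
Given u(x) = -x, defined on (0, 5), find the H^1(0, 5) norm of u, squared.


||u||_{H^1}^2 = 140/3

The H^1 norm (squared) on an interval (0, L) is
  ||u||_{H^1}^2 = ∫_0^L u(x)^2 dx + ∫_0^L u'(x)^2 dx.
Compute u'(x) = -1.
Then u(x)^2 = x**2 and u'(x)^2 = 1.
Integrate each monomial from 0 to 5 using ∫_0^5 c·x^n dx = c·5^(n+1)/(n+1):
  ∫_0^5 u(x)^2 dx = ∫_0^5 (x^2) dx. Term by term:
    ∫_0^5 x^2 dx = 125/3.
  ∫_0^5 u'(x)^2 dx = ∫_0^5 (1) dx. Term by term:
    ∫_0^5 1 dx = 5.
Adding: ||u||_{H^1}^2 = 125/3 + 5 = 140/3.


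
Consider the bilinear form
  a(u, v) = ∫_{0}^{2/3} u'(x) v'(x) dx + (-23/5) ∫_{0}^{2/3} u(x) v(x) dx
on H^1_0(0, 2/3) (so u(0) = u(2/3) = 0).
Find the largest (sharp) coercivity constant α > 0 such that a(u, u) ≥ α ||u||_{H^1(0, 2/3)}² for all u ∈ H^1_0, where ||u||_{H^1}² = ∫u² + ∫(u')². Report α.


α = (-92 + 45*π^2)/(5*(4 + 9*π^2))

Coercivity of a(·,·) on H^1_0(0, 2/3) means a(u, u) ≥ α ||u||_{H^1}² for every u ∈ H^1_0.
The interval has length L = 2/3, and Poincaré/coercivity depend only on L. Here a(u, u) = ∫(u')² + (-23/5)·∫u².
Here c = -23/5 < 0 with |c| < (π/L)² = 9*π^2/4, so coercivity still holds. The condition a(u,u) ≥ α||u||_{H^1}² reads (1−α)∫(u')² ≥ (α−c)∫u². Any admissible α is ≤ 1 (rapidly oscillating u have ∫u²/∫(u')² → 0), and α = 1 would force 0 ≥ (1−c)∫u², impossible since c < 1; so 1−α > 0. By the sharp Poincaré inequality on H^1_0 of an interval of length L, ∫(u')² ≥ (π/L)²∫u² with equality for the first sine mode sin(π(x−x₀)/L) (x₀ the left endpoint), so the inequality holds for all u iff (1−α)(π/L)² ≥ α − c, i.e. α ≤ ((π/L)² + c)/((π/L)² + 1) = (1 + c(L/π)²)/(1 + (L/π)²). (Direct route, valid since c ≤ 0: Poincaré gives c∫u² ≥ c(L/π)²∫(u')², so a(u,u) ≥ (1 + c(L/π)²)∫(u')², while ||u||_{H^1}² ≤ (1 + (L/π)²)∫(u')²; dividing yields the same α.) With (π/L)² = 9*π^2/4 and c = -23/5, the largest admissible constant is α = ((π/L)² + c)/((π/L)² + 1).
Simplifying, α = (-92 + 45*π^2)/(5*(4 + 9*π^2)).


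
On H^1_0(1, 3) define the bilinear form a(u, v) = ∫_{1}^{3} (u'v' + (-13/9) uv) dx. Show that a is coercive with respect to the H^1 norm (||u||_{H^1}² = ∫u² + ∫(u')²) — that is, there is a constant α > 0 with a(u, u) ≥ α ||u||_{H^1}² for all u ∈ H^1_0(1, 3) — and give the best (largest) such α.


α = (-52/9 + π^2)/(4 + π^2)

Coercivity of a(·,·) on H^1_0(1, 3) means a(u, u) ≥ α ||u||_{H^1}² for every u ∈ H^1_0.
The interval has length L = 2, and Poincaré/coercivity depend only on L. Here a(u, u) = ∫(u')² + (-13/9)·∫u².
Here c = -13/9 < 0 with |c| < (π/L)² = π^2/4, so coercivity still holds. The condition a(u,u) ≥ α||u||_{H^1}² reads (1−α)∫(u')² ≥ (α−c)∫u². Any admissible α is ≤ 1 (rapidly oscillating u have ∫u²/∫(u')² → 0), and α = 1 would force 0 ≥ (1−c)∫u², impossible since c < 1; so 1−α > 0. By the sharp Poincaré inequality on H^1_0 of an interval of length L, ∫(u')² ≥ (π/L)²∫u² with equality for the first sine mode sin(π(x−x₀)/L) (x₀ the left endpoint), so the inequality holds for all u iff (1−α)(π/L)² ≥ α − c, i.e. α ≤ ((π/L)² + c)/((π/L)² + 1) = (1 + c(L/π)²)/(1 + (L/π)²). (Direct route, valid since c ≤ 0: Poincaré gives c∫u² ≥ c(L/π)²∫(u')², so a(u,u) ≥ (1 + c(L/π)²)∫(u')², while ||u||_{H^1}² ≤ (1 + (L/π)²)∫(u')²; dividing yields the same α.) With (π/L)² = π^2/4 and c = -13/9, the largest admissible constant is α = ((π/L)² + c)/((π/L)² + 1).
Simplifying, α = (-52/9 + π^2)/(4 + π^2).


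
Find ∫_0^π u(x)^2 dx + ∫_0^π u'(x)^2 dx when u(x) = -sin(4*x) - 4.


||u||_{H^1(0,π)}^2 = 49*π/2

u'(x) = -4*cos(4*x).
Expand u² and (u')² and integrate term by term on (0, π), using: for integers n ≥ 1, ∫_0^π sin²(nx) dx = ∫_0^π cos²(nx) dx = π/2; for n ≠ n', ∫_0^π sin(nx)sin(n'x) dx = ∫_0^π cos(nx)cos(n'x) dx = 0; and by product-to-sum, ∫_0^π sin(nx)cos(n'x) dx = ½∫_0^π [sin((n+n')x) + sin((n−n')x)] dx, which is 0 when n+n' is even and 2n/(n²−n'²) when n+n' is odd (it need not vanish on (0, π)). For the constant mode: ∫_0^π 1 dx = π, ∫_0^π cos(nx) dx = 0, ∫_0^π sin(nx) dx = (1−(−1)^n)/n.
  u² squared terms: (-4)²·∫1 dx = 16·π = 16*π;  (-1)²·∫sin(4x)² dx = 1·π/2 = π/2.
  u² cross terms: 2·(-4)·(-1)·∫1·sin(4x) dx = 8·(0) = 0.
  So ∫_0^π u² dx = 16*π + π/2 + 0 = 33*π/2.
  (u')² squared terms: (-4)²·∫cos(4x)² dx = 16·π/2 = 8*π.
  So ∫_0^π (u')² dx = 8*π.
||u||_{H^1}^2 = (33*π/2) + (8*π) = 49*π/2.


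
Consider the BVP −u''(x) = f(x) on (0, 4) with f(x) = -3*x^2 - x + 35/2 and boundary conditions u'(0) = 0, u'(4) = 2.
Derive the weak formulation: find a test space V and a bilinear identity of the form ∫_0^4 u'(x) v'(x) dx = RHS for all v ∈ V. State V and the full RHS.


V = H^1(0, 4) (v unrestricted at boundary; u is determined up to an additive constant); weak form: ∫_0^4 u'v' dx = ∫_0^4 (-3*x^2 - x + 35/2) v dx + 2·v(4) for all v ∈ V.

Multiply both sides by a test function v and integrate from 0 to 4:
  ∫_0^4 −u''(x) v(x) dx = ∫_0^4 f(x) v(x) dx.
Integrate the LHS by parts once:
  ∫_0^4 −u'' v dx = −[u'(x) v(x)]_0^4 + ∫_0^4 u'(x) v'(x) dx.
Thus ∫_0^4 u'(x) v'(x) dx = ∫_0^4 f(x) v(x) dx + [u'(x) v(x)]_0^4.
Choose V so that boundary terms are either known or forced to vanish.
u has inhomogeneous Neumann u'(0) = 0, u'(4) = 2. [u' v]_0^4 = (2)·v(4) − (0)·v(0) = 2·v(4). Take V = H^1(0, 4); boundary term becomes part of RHS.
Weak formulation: find u (satisfying any essential BC) such that ∫_0^4 u'(x) v'(x) dx = ∫_0^4 f v dx + 2·v(4) for all v ∈ V (Neumann data are natural BCs: they enter the RHS as boundary terms).
Substituting f(x) = -3*x^2 - x + 35/2, the right-hand side is ∫_0^4 (-3*x^2 - x + 35/2) v dx + 2·v(4).
Compatibility check (pure Neumann): taking v ≡ 1 ∈ V gives 0 = ∫_0^4 f dx + (2) − (0), i.e. ∫_0^4 f dx must equal u'(0) − u'(4) = -2. Indeed ∫_0^4 (-3*x^2 - x + 35/2) dx = -2, so the data are compatible. The solution is then unique only up to an additive constant (fix it e.g. by requiring ∫_0^4 u dx = 0).


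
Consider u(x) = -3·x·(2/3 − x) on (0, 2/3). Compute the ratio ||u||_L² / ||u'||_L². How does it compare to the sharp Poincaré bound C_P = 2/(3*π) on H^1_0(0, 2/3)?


||u||_L² / ||u'||_L² = sqrt(10)/15 < C_P = 2/(3*π).

u(x) = -3·x·(2/3 − x), so u'(x) = 6*x - 2.
u(x) = -3·x·(2/3 − x) vanishes at x = 0 and x = 2/3, so u ∈ H^1_0(0, 2/3). Differentiate via the product rule and integrate the resulting polynomials term by term.
  ∫_0^2/3 u² dx = ∫_0^2/3 (9*x^4 - 12*x^3 + 4*x^2) dx. Term by term:
    ∫_0^2/3 9*x^4 dx = 32/135;  ∫_0^2/3 -12*x^3 dx = -16/27;  ∫_0^2/3 4*x^2 dx = 32/81.
  Sum: 32/135 − 16/27 + 32/81 = 16/405.
  ∫_0^2/3 (u')² dx = ∫_0^2/3 (36*x^2 - 24*x + 4) dx. Term by term:
    ∫_0^2/3 36*x^2 dx = 32/9;  ∫_0^2/3 -24*x dx = -16/3;  ∫_0^2/3 4 dx = 8/3.
  Sum: 32/9 − 16/3 + 8/3 = 8/9.
∫_0^2/3 u² dx = 16/405, so ||u||_L² = 4*sqrt(5)/45.
∫_0^2/3 (u')² dx = 8/9, so ||u'||_L² = 2*sqrt(2)/3.
Ratio ||u||_L² / ||u'||_L² = sqrt(10)/15.
Sharp Poincaré constant on H^1_0(0, 2/3) is C_P = L/π = 2/(3*π), achieved by sin(3*π/2·x).
A polynomial bump cannot attain the sharp Poincaré constant (only the first sine eigenfunction does), so the ratio is strictly less than C_P, consistent with ||u||_L² ≤ C_P ||u'||_L².


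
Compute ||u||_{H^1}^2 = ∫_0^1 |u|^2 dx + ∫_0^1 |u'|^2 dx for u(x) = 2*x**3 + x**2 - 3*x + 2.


||u||_{H^1}^2 = 311/42

The H^1 norm (squared) on an interval (0, L) is
  ||u||_{H^1}^2 = ∫_0^L u(x)^2 dx + ∫_0^L u'(x)^2 dx.
Compute u'(x) = 6*x**2 + 2*x - 3.
Then u(x)^2 = 4*x**6 + 4*x**5 - 11*x**4 + 2*x**3 + 13*x**2 - 12*x + 4 and u'(x)^2 = 36*x**4 + 24*x**3 - 32*x**2 - 12*x + 9.
Integrate each monomial from 0 to 1 using ∫_0^1 c·x^n dx = c·1^(n+1)/(n+1):
  ∫_0^1 u(x)^2 dx = ∫_0^1 (4*x^6 + 4*x^5 - 11*x^4 + 2*x^3 + 13*x^2 - 12*x + 4) dx. Term by term:
    ∫_0^1 4*x^6 dx = 4/7;  ∫_0^1 4*x^5 dx = 2/3;  ∫_0^1 -11*x^4 dx = -11/5;
    ∫_0^1 2*x^3 dx = 1/2;  ∫_0^1 13*x^2 dx = 13/3;  ∫_0^1 -12*x dx = -6;
    ∫_0^1 4 dx = 4.
  Sum: 4/7 + 2/3 − 11/5 + 1/2 + 13/3 − 6 + 4 = 131/70.
  ∫_0^1 u'(x)^2 dx = ∫_0^1 (36*x^4 + 24*x^3 - 32*x^2 - 12*x + 9) dx. Term by term:
    ∫_0^1 36*x^4 dx = 36/5;  ∫_0^1 24*x^3 dx = 6;  ∫_0^1 -32*x^2 dx = -32/3;
    ∫_0^1 -12*x dx = -6;  ∫_0^1 9 dx = 9.
  Sum: 36/5 + 6 − 32/3 − 6 + 9 = 83/15.
Adding: ||u||_{H^1}^2 = 131/70 + 83/15 = 311/42.


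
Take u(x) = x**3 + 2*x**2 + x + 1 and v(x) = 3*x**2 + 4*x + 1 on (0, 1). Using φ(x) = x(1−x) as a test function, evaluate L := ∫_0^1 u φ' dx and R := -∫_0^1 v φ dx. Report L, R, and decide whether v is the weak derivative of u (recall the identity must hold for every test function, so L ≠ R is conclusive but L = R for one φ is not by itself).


LHS = -13/20, RHS = -13/20. Yes, v = u' weakly.

u(x) = x**3 + 2*x**2 + x + 1, classical derivative u'(x) = 3*x**2 + 4*x + 1.
φ(x) = x(1−x), so φ'(x) = 1 - 2*x.
Note φ(0) = φ(1) = 0, so the boundary term u·φ vanishes.
LHS = ∫_0^1 u(x) φ'(x) dx = ∫_0^1 (-2*x^4 - 3*x^3 - x + 1) dx. Term by term:
  ∫_0^1 -2*x^4 dx = -2/5;  ∫_0^1 -3*x^3 dx = -3/4;  ∫_0^1 -x dx = -1/2;
  ∫_0^1 1 dx = 1.
Sum: -2/5 − 3/4 − 1/2 + 1 = -13/20.
So LHS = -13/20.
∫_0^1 v(x) φ(x) dx = ∫_0^1 (-3*x^4 - x^3 + 3*x^2 + x) dx. Term by term:
  ∫_0^1 -3*x^4 dx = -3/5;  ∫_0^1 -x^3 dx = -1/4;  ∫_0^1 3*x^2 dx = 1;
  ∫_0^1 x dx = 1/2.
Sum: -3/5 − 1/4 + 1 + 1/2 = 13/20.
So RHS = -∫_0^1 v(x) φ(x) dx = -13/20.
LHS = RHS, so the identity holds for this test φ.
Moreover u is smooth here and v(x) = u'(x) = 3*x**2 + 4*x + 1 pointwise, so the identity holds for every test function. Hence v is the weak derivative of u.
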